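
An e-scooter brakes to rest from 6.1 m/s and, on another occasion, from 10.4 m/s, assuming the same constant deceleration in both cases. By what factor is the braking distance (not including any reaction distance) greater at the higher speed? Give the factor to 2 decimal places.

Braking distance d = v²/(2a), so with a fixed, d ∝ v².
Factor = (10.4/6.1)² = 1.7049² = 2.9067.

Factor ≈ 2.91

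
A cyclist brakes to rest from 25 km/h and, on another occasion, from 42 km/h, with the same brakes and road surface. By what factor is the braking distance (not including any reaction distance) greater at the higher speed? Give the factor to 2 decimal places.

Factor ≈ 2.82

Braking distance d = v²/(2a), so with a fixed, d ∝ v².
Factor = (42/25)² = 1.6800² = 2.8224.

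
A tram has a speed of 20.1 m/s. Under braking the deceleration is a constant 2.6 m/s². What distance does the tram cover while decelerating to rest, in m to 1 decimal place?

Braking distance = v²/(2a) = 20.1000² / (2 × 2.600) = 404.010 / 5.200 = 77.694 m.

Braking distance ≈ 77.7 m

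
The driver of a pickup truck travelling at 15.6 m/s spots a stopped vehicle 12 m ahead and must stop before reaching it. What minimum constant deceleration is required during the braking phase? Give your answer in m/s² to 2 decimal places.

v² = 2a·d ⇒ a = v²/(2d) = 15.6000² / (2 × 12.000) = 243.360 / 24.000 = 10.1400 m/s².

Required deceleration ≈ 10.14 m/s²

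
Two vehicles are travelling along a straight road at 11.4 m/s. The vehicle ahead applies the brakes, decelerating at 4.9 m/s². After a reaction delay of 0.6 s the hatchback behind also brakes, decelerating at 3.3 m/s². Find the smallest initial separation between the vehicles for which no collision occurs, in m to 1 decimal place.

Leader travels v²/(2a_L) = 129.960 / 9.800 = 13.261 m before stopping.
Follower covers v·t_r = 11.4000 × 0.6 = 6.840 m while reacting, then v²/(2a_F) = 129.960 / 6.600 = 19.691 m while braking, for a total of 6.840 + 19.691 = 26.531 m.
Since a_F ≤ a_L and the follower starts braking later, the follower is never slower than the leader, so the closest approach is when both have stopped.
Minimum gap = 26.531 − 13.261 = 13.270 m.

Minimum gap ≈ 13.3 m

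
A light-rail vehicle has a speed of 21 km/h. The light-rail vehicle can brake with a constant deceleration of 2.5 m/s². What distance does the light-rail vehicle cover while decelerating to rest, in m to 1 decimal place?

Braking distance ≈ 6.8 m

21 km/h ÷ 3.6 = 5.8333 m/s.
Braking distance = v²/(2a) = 5.8333² / (2 × 2.500) = 34.027 / 5.000 = 6.805 m.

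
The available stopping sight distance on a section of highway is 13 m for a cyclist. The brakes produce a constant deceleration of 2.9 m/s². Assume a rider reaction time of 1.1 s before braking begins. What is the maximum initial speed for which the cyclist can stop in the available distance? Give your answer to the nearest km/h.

Maximum speed ≈ 22 km/h

Stopping distance: v·t_r + v²/(2a) = 13 with t_r = 1.1 s and a = 2.900 m/s².
So v² + 6.380 v − 75.40 = 0.
Positive root: v = −a·t_r + √((a·t_r)² + 2a·d) = −3.190 + √(10.176 + 75.40) = 6.0607 m/s.
6.0607 m/s × 3.6 = 21.819 km/h.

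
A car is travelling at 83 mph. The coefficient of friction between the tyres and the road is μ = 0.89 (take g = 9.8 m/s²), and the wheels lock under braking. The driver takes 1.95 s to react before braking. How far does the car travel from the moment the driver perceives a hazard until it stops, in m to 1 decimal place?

83 mph × 0.44704 = 37.1043 m/s.
a = μg = 0.89 × 9.8 = 8.722 m/s².
Reaction distance = v·t_r = 37.1043 × 1.95 = 72.353 m.
Braking distance = v²/(2a) = 37.1043² / (2 × 8.722) = 1376.729 / 17.444 = 78.923 m.
Total = 72.353 + 78.923 = 151.276 m.

Total stopping distance ≈ 151.3 m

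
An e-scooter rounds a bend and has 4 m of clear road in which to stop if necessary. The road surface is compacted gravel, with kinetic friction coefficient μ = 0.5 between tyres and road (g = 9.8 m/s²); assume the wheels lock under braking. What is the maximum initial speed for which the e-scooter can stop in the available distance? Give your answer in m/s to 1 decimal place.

a = μg = 0.5 × 9.8 = 4.900 m/s².
v²/(2a) = d ⇒ v = √(2 × 4.900 × 4) = √39.20 = 6.2610 m/s.

Maximum speed ≈ 6.3 m/s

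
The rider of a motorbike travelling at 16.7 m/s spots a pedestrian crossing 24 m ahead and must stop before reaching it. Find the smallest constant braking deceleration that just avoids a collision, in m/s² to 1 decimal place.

Required deceleration ≈ 5.8 m/s²

v² = 2a·d ⇒ a = v²/(2d) = 16.7000² / (2 × 24.000) = 278.890 / 48.000 = 5.8102 m/s².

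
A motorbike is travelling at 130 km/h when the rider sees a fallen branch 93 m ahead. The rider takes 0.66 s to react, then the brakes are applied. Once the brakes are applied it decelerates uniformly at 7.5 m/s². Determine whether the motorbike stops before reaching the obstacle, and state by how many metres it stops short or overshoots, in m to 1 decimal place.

No — it overshoots by 17.8 m

130 km/h ÷ 3.6 = 36.1111 m/s.
Reaction distance = 36.1111 × 0.66 = 23.833 m.
Braking distance = v²/(2a) = 1304.012 / 15.000 = 86.934 m.
Total stopping distance = 23.833 + 86.934 = 110.767 m, vs 93 m available — it cannot stop in time and overshoots by 110.767 − 93 = 17.767 m.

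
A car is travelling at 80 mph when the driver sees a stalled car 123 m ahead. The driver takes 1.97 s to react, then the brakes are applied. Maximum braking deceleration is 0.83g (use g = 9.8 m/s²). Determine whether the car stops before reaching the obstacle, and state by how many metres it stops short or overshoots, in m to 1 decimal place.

No — it overshoots by 26.1 m

80 mph × 0.44704 = 35.7632 m/s.
a = 0.83 × 9.8 = 8.134 m/s².
Reaction distance = 35.7632 × 1.97 = 70.454 m.
Braking distance = v²/(2a) = 1279.006 / 16.268 = 78.621 m.
Total stopping distance = 70.454 + 78.621 = 149.075 m, vs 123 m available — it cannot stop in time and overshoots by 149.075 − 123 = 26.075 m.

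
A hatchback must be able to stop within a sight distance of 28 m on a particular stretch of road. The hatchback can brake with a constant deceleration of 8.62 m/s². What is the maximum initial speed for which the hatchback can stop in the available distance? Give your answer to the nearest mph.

v²/(2a) = d ⇒ v = √(2 × 8.620 × 28) = √482.72 = 21.9709 m/s.
21.9709 m/s ÷ 0.44704 = 49.148 mph.

Maximum speed ≈ 49 mph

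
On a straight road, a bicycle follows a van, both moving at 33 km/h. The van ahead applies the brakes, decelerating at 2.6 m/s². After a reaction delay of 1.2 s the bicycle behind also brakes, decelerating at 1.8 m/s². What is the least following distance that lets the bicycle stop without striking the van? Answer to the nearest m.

Minimum gap ≈ 18 m

33 km/h ÷ 3.6 = 9.1667 m/s.
Leader travels v²/(2a_L) = 84.028 / 5.200 = 16.159 m before stopping.
Follower covers v·t_r = 9.1667 × 1.2 = 11.000 m while reacting, then v²/(2a_F) = 84.028 / 3.600 = 23.341 m while braking, for a total of 11.000 + 23.341 = 34.341 m.
Since a_F ≤ a_L and the follower starts braking later, the follower is never slower than the leader, so the closest approach is when both have stopped.
Minimum gap = 34.341 − 16.159 = 18.182 m.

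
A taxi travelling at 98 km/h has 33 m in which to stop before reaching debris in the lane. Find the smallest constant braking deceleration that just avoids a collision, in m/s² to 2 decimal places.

98 km/h ÷ 3.6 = 27.2222 m/s.
v² = 2a·d ⇒ a = v²/(2d) = 27.2222² / (2 × 33.000) = 741.048 / 66.000 = 11.2280 m/s².

Required deceleration ≈ 11.23 m/s²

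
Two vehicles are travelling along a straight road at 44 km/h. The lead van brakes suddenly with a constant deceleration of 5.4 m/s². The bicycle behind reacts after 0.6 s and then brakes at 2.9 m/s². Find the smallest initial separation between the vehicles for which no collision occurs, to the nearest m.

Minimum gap ≈ 19 m

44 km/h ÷ 3.6 = 12.2222 m/s.
Leader travels v²/(2a_L) = 149.382 / 10.800 = 13.832 m before stopping.
Follower covers v·t_r = 12.2222 × 0.6 = 7.333 m while reacting, then v²/(2a_F) = 149.382 / 5.800 = 25.756 m while braking, for a total of 7.333 + 25.756 = 33.089 m.
Since a_F ≤ a_L and the follower starts braking later, the follower is never slower than the leader, so the closest approach is when both have stopped.
Minimum gap = 33.089 − 13.832 = 19.257 m.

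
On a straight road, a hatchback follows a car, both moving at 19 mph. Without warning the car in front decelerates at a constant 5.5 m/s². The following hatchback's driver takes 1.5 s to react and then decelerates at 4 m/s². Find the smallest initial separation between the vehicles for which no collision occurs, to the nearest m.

Minimum gap ≈ 15 m

19 mph × 0.44704 = 8.4938 m/s.
Leader travels v²/(2a_L) = 72.145 / 11.000 = 6.559 m before stopping.
Follower covers v·t_r = 8.4938 × 1.5 = 12.741 m while reacting, then v²/(2a_F) = 72.145 / 8.000 = 9.018 m while braking, for a total of 12.741 + 9.018 = 21.759 m.
Since a_F ≤ a_L and the follower starts braking later, the follower is never slower than the leader, so the closest approach is when both have stopped.
Minimum gap = 21.759 − 6.559 = 15.200 m.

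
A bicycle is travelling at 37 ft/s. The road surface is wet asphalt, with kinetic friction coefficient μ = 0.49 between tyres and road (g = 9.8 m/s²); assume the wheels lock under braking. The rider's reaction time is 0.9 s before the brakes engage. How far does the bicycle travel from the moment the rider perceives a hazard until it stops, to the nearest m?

Total stopping distance ≈ 23 m

37 ft/s × 0.3048 = 11.2776 m/s.
a = μg = 0.49 × 9.8 = 4.802 m/s².
Reaction distance = v·t_r = 11.2776 × 0.9 = 10.150 m.
Braking distance = v²/(2a) = 11.2776² / (2 × 4.802) = 127.184 / 9.604 = 13.243 m.
Total = 10.150 + 13.243 = 23.393 m.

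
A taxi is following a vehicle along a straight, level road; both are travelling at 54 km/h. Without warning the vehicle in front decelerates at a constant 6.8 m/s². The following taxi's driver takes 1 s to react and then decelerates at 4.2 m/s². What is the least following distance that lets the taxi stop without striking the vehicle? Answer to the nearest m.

Minimum gap ≈ 25 m

54 km/h ÷ 3.6 = 15.0000 m/s.
Leader travels v²/(2a_L) = 225.000 / 13.600 = 16.544 m before stopping.
Follower covers v·t_r = 15.0000 × 1 = 15.000 m while reacting, then v²/(2a_F) = 225.000 / 8.400 = 26.786 m while braking, for a total of 15.000 + 26.786 = 41.786 m.
Since a_F ≤ a_L and the follower starts braking later, the follower is never slower than the leader, so the closest approach is when both have stopped.
Minimum gap = 41.786 − 16.544 = 25.242 m.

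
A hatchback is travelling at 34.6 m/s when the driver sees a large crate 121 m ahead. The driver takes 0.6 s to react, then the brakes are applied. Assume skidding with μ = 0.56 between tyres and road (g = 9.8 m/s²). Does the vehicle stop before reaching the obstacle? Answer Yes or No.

No

a = μg = 0.56 × 9.8 = 5.488 m/s².
Reaction distance = 34.6000 × 0.6 = 20.760 m.
Braking distance = v²/(2a) = 1197.160 / 10.976 = 109.071 m.
Total stopping distance = 20.760 + 109.071 = 129.831 m, vs 121 m available — it cannot stop in time and overshoots by 129.831 − 121 = 8.831 m.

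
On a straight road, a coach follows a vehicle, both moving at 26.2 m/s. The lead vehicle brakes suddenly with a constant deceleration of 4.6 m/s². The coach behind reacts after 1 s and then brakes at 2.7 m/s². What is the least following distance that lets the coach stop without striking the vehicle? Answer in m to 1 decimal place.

Minimum gap ≈ 78.7 m

Leader travels v²/(2a_L) = 686.440 / 9.200 = 74.613 m before stopping.
Follower covers v·t_r = 26.2000 × 1 = 26.200 m while reacting, then v²/(2a_F) = 686.440 / 5.400 = 127.119 m while braking, for a total of 26.200 + 127.119 = 153.319 m.
Since a_F ≤ a_L and the follower starts braking later, the follower is never slower than the leader, so the closest approach is when both have stopped.
Minimum gap = 153.319 − 74.613 = 78.706 m.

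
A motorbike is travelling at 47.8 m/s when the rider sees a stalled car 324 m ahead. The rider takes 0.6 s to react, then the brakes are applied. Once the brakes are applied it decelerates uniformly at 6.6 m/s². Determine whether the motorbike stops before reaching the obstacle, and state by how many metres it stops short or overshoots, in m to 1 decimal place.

Yes — it stops 122.2 m short of the obstacle

Reaction distance = 47.8000 × 0.6 = 28.680 m.
Braking distance = v²/(2a) = 2284.840 / 13.200 = 173.094 m.
Total stopping distance = 28.680 + 173.094 = 201.774 m, vs 324 m available — it stops with 324 − 201.774 = 122.226 m to spare.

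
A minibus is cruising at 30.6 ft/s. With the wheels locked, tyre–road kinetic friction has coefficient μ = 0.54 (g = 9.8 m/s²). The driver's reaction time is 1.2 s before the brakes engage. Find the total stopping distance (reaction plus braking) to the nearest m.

Total stopping distance ≈ 19 m

30.6 ft/s × 0.3048 = 9.3269 m/s.
a = μg = 0.54 × 9.8 = 5.292 m/s².
Reaction distance = v·t_r = 9.3269 × 1.2 = 11.192 m.
Braking distance = v²/(2a) = 9.3269² / (2 × 5.292) = 86.991 / 10.584 = 8.219 m.
Total = 11.192 + 8.219 = 19.411 m.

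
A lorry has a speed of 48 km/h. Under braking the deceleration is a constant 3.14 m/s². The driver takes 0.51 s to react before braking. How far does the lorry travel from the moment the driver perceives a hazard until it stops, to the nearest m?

Total stopping distance ≈ 35 m

48 km/h ÷ 3.6 = 13.3333 m/s.
Reaction distance = v·t_r = 13.3333 × 0.51 = 6.800 m.
Braking distance = v²/(2a) = 13.3333² / (2 × 3.140) = 177.777 / 6.280 = 28.308 m.
Total = 6.800 + 28.308 = 35.108 m.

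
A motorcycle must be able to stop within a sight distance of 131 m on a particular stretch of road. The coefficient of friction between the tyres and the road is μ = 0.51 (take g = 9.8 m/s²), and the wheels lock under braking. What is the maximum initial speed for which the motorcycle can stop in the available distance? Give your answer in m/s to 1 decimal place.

Maximum speed ≈ 36.2 m/s

a = μg = 0.51 × 9.8 = 4.998 m/s².
v²/(2a) = d ⇒ v = √(2 × 4.998 × 131) = √1309.48 = 36.1867 m/s.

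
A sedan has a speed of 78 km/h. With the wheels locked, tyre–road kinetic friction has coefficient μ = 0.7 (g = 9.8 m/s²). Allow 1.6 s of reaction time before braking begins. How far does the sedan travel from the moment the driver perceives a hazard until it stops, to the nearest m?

78 km/h ÷ 3.6 = 21.6667 m/s.
a = μg = 0.7 × 9.8 = 6.860 m/s².
Reaction distance = v·t_r = 21.6667 × 1.6 = 34.667 m.
Braking distance = v²/(2a) = 21.6667² / (2 × 6.860) = 469.446 / 13.720 = 34.216 m.
Total = 34.667 + 34.216 = 68.883 m.

Total stopping distance ≈ 69 m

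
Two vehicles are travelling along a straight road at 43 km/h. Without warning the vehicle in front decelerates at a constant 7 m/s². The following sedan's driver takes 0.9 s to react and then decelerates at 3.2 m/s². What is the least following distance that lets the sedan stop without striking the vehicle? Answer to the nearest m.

43 km/h ÷ 3.6 = 11.9444 m/s.
Leader travels v²/(2a_L) = 142.669 / 14.000 = 10.191 m before stopping.
Follower covers v·t_r = 11.9444 × 0.9 = 10.750 m while reacting, then v²/(2a_F) = 142.669 / 6.400 = 22.292 m while braking, for a total of 10.750 + 22.292 = 33.042 m.
Since a_F ≤ a_L and the follower starts braking later, the follower is never slower than the leader, so the closest approach is when both have stopped.
Minimum gap = 33.042 − 10.191 = 22.851 m.

Minimum gap ≈ 23 m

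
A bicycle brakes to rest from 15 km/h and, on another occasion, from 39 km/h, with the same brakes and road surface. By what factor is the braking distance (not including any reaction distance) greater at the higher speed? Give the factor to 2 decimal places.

Factor ≈ 6.76

Braking distance d = v²/(2a), so with a fixed, d ∝ v².
Factor = (39/15)² = 2.6000² = 6.7600.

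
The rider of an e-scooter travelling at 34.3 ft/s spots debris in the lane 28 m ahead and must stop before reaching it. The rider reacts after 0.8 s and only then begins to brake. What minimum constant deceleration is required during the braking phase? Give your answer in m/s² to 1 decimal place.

34.3 ft/s × 0.3048 = 10.4546 m/s.
Distance covered during reaction = 10.4546 × 0.8 = 8.364 m.
Distance available for braking: 28 − 8.364 = 19.636 m.
v² = 2a·d ⇒ a = v²/(2d) = 10.4546² / (2 × 19.636) = 109.299 / 39.272 = 2.7831 m/s².

Required deceleration ≈ 2.8 m/s²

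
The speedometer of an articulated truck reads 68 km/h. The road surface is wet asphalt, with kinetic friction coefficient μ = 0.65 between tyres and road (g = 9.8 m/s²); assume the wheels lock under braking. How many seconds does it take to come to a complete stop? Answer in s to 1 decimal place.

Braking time ≈ 3.0 s

68 km/h ÷ 3.6 = 18.8889 m/s.
a = μg = 0.65 × 9.8 = 6.370 m/s².
Braking time = v/a = 18.8889 / 6.370 = 2.965 s.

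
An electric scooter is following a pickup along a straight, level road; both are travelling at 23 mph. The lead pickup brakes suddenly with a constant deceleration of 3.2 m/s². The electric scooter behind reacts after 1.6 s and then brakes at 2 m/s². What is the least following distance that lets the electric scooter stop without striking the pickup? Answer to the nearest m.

23 mph × 0.44704 = 10.2819 m/s.
Leader travels v²/(2a_L) = 105.717 / 6.400 = 16.518 m before stopping.
Follower covers v·t_r = 10.2819 × 1.6 = 16.451 m while reacting, then v²/(2a_F) = 105.717 / 4.000 = 26.429 m while braking, for a total of 16.451 + 26.429 = 42.880 m.
Since a_F ≤ a_L and the follower starts braking later, the follower is never slower than the leader, so the closest approach is when both have stopped.
Minimum gap = 42.880 − 16.518 = 26.362 m.

Minimum gap ≈ 26 m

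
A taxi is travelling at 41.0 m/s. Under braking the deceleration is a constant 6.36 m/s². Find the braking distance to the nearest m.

Braking distance = v²/(2a) = 41.0000² / (2 × 6.360) = 1681.000 / 12.720 = 132.154 m.

Braking distance ≈ 132 m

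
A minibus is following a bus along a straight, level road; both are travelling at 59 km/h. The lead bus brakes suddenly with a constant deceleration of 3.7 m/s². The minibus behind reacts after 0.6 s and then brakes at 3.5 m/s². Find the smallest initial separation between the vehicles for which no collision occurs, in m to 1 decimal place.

59 km/h ÷ 3.6 = 16.3889 m/s.
Leader travels v²/(2a_L) = 268.596 / 7.400 = 36.297 m before stopping.
Follower covers v·t_r = 16.3889 × 0.6 = 9.833 m while reacting, then v²/(2a_F) = 268.596 / 7.000 = 38.371 m while braking, for a total of 9.833 + 38.371 = 48.204 m.
Since a_F ≤ a_L and the follower starts braking later, the follower is never slower than the leader, so the closest approach is when both have stopped.
Minimum gap = 48.204 − 36.297 = 11.907 m.

Minimum gap ≈ 11.9 m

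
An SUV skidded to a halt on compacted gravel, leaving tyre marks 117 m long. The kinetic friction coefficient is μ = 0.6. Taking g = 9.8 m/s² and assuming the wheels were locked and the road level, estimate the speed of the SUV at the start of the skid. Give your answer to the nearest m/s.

Deceleration a = μg = 0.6 × 9.8 = 5.880 m/s².
v = √(2a·d) = √(2 × 5.880 × 117) = √1375.920 = 37.0934 m/s.

Initial speed ≈ 37 m/s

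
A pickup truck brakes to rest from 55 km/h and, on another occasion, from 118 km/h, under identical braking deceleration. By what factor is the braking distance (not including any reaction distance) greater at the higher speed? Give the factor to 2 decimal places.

Factor ≈ 4.60

Braking distance d = v²/(2a), so with a fixed, d ∝ v².
Factor = (118/55)² = 2.1455² = 4.6032.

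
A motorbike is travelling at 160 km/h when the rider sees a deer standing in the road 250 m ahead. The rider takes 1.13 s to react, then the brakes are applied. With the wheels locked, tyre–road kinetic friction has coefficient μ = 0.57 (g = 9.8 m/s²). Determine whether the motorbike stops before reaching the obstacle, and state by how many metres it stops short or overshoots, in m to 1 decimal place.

Yes — it stops 23.0 m short of the obstacle

160 km/h ÷ 3.6 = 44.4444 m/s.
a = μg = 0.57 × 9.8 = 5.586 m/s².
Reaction distance = 44.4444 × 1.13 = 50.222 m.
Braking distance = v²/(2a) = 1975.305 / 11.172 = 176.809 m.
Total stopping distance = 50.222 + 176.809 = 227.031 m, vs 250 m available — it stops with 250 − 227.031 = 22.969 m to spare.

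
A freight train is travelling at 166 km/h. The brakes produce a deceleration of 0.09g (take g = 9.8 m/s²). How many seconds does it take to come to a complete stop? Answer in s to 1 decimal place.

166 km/h ÷ 3.6 = 46.1111 m/s.
a = 0.09 × 9.8 = 0.882 m/s².
Braking time = v/a = 46.1111 / 0.882 = 52.280 s.

Braking time ≈ 52.3 s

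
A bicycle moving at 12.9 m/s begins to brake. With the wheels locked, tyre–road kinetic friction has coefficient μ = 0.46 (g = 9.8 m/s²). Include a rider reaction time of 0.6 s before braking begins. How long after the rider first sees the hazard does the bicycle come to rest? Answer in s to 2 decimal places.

a = μg = 0.46 × 9.8 = 4.508 m/s².
Braking time = v/a = 12.9000 / 4.508 = 2.862 s.
Total = 0.6 + 2.862 = 3.462 s.

Total time ≈ 3.46 s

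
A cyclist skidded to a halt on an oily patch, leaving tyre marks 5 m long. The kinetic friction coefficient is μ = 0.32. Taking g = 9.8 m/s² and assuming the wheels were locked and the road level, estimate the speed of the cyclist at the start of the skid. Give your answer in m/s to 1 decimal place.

Initial speed ≈ 5.6 m/s

Deceleration a = μg = 0.32 × 9.8 = 3.136 m/s².
v = √(2a·d) = √(2 × 3.136 × 5) = √31.360 = 5.6000 m/s.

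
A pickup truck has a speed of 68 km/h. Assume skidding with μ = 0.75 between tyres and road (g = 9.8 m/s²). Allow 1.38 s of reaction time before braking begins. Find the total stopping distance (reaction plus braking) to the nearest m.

Total stopping distance ≈ 50 m

68 km/h ÷ 3.6 = 18.8889 m/s.
a = μg = 0.75 × 9.8 = 7.350 m/s².
Reaction distance = v·t_r = 18.8889 × 1.38 = 26.067 m.
Braking distance = v²/(2a) = 18.8889² / (2 × 7.350) = 356.791 / 14.700 = 24.271 m.
Total = 26.067 + 24.271 = 50.338 m.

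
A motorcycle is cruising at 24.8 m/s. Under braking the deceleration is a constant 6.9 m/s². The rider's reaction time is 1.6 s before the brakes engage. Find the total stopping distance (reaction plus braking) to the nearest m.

Total stopping distance ≈ 84 m

Reaction distance = v·t_r = 24.8000 × 1.6 = 39.680 m.
Braking distance = v²/(2a) = 24.8000² / (2 × 6.900) = 615.040 / 13.800 = 44.568 m.
Total = 39.680 + 44.568 = 84.248 m.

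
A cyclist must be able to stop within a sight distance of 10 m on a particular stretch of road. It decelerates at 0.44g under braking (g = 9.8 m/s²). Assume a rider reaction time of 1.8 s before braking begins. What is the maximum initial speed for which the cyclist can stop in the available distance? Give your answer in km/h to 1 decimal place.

Maximum speed ≈ 15.6 km/h

a = 0.44 × 9.8 = 4.312 m/s².
Stopping distance: v·t_r + v²/(2a) = 10 with t_r = 1.8 s and a = 4.312 m/s².
So v² + 15.523 v − 86.24 = 0.
Positive root: v = −a·t_r + √((a·t_r)² + 2a·d) = −7.762 + √(60.249 + 86.24) = 4.3413 m/s.
4.3413 m/s × 3.6 = 15.629 km/h.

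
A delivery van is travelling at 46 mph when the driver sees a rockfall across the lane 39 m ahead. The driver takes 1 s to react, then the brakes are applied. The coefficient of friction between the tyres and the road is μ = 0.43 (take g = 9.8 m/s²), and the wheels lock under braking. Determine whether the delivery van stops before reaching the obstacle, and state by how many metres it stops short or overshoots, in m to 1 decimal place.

No — it overshoots by 31.7 m

46 mph × 0.44704 = 20.5638 m/s.
a = μg = 0.43 × 9.8 = 4.214 m/s².
Reaction distance = 20.5638 × 1 = 20.564 m.
Braking distance = v²/(2a) = 422.870 / 8.428 = 50.174 m.
Total stopping distance = 20.564 + 50.174 = 70.738 m, vs 39 m available — it cannot stop in time and overshoots by 70.738 − 39 = 31.738 m.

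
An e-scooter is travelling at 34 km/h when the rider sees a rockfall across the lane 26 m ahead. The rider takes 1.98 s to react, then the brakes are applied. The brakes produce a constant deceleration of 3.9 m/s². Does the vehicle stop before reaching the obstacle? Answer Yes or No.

No

34 km/h ÷ 3.6 = 9.4444 m/s.
Reaction distance = 9.4444 × 1.98 = 18.700 m.
Braking distance = v²/(2a) = 89.197 / 7.800 = 11.436 m.
Total stopping distance = 18.700 + 11.436 = 30.136 m, vs 26 m available — it cannot stop in time and overshoots by 30.136 − 26 = 4.136 m.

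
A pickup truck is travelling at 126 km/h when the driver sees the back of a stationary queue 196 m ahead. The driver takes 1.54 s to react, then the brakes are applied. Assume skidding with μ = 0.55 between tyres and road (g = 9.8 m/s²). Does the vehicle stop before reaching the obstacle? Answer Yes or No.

Yes

126 km/h ÷ 3.6 = 35.0000 m/s.
a = μg = 0.55 × 9.8 = 5.390 m/s².
Reaction distance = 35.0000 × 1.54 = 53.900 m.
Braking distance = v²/(2a) = 1225.000 / 10.780 = 113.636 m.
Total stopping distance = 53.900 + 113.636 = 167.536 m, vs 196 m available — it stops with 196 − 167.536 = 28.464 m to spare.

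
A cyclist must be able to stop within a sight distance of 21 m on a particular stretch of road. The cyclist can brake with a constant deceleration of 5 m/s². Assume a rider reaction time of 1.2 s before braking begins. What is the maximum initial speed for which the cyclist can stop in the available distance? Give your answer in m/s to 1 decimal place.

Stopping distance: v·t_r + v²/(2a) = 21 with t_r = 1.2 s and a = 5.000 m/s².
So v² + 12.000 v − 210.00 = 0.
Positive root: v = −a·t_r + √((a·t_r)² + 2a·d) = −6.000 + √(36.000 + 210.00) = 9.6844 m/s.

Maximum speed ≈ 9.7 m/s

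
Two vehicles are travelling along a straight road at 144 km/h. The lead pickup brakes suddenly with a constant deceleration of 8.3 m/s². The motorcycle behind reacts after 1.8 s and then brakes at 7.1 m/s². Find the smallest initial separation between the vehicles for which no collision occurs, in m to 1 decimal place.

Minimum gap ≈ 88.3 m

144 km/h ÷ 3.6 = 40.0000 m/s.
Leader travels v²/(2a_L) = 1600.000 / 16.600 = 96.386 m before stopping.
Follower covers v·t_r = 40.0000 × 1.8 = 72.000 m while reacting, then v²/(2a_F) = 1600.000 / 14.200 = 112.676 m while braking, for a total of 72.000 + 112.676 = 184.676 m.
Since a_F ≤ a_L and the follower starts braking later, the follower is never slower than the leader, so the closest approach is when both have stopped.
Minimum gap = 184.676 − 96.386 = 88.290 m.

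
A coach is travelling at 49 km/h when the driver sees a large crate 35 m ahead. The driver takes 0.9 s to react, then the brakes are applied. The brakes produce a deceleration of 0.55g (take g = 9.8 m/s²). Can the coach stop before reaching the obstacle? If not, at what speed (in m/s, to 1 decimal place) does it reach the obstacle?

49 km/h ÷ 3.6 = 13.6111 m/s.
a = 0.55 × 9.8 = 5.390 m/s².
Reaction distance = 13.6111 × 0.9 = 12.250 m.
Braking distance = v²/(2a) = 185.262 / 10.780 = 17.186 m.
Total stopping distance = 12.250 + 17.186 = 29.436 m, vs 35 m available — it stops with 35 − 29.436 = 5.564 m to spare.

Yes — it stops about 5.6 m short of the obstacle, so it never reaches it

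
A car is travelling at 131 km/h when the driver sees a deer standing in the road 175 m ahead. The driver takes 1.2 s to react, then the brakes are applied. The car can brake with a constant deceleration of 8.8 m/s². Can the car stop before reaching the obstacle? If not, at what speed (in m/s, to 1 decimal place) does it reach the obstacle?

Yes — it stops about 56.1 m short of the obstacle, so it never reaches it

131 km/h ÷ 3.6 = 36.3889 m/s.
Reaction distance = 36.3889 × 1.2 = 43.667 m.
Braking distance = v²/(2a) = 1324.152 / 17.600 = 75.236 m.
Total stopping distance = 43.667 + 75.236 = 118.903 m, vs 175 m available — it stops with 175 − 118.903 = 56.097 m to spare.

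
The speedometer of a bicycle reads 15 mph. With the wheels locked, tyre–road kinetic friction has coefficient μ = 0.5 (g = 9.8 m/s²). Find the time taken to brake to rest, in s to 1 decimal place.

15 mph × 0.44704 = 6.7056 m/s.
a = μg = 0.5 × 9.8 = 4.900 m/s².
Braking time = v/a = 6.7056 / 4.900 = 1.368 s.

Braking time ≈ 1.4 s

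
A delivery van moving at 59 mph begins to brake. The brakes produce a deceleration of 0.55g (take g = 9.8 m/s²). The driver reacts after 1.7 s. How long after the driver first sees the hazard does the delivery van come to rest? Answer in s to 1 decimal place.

Total time ≈ 6.6 s

59 mph × 0.44704 = 26.3754 m/s.
a = 0.55 × 9.8 = 5.390 m/s².
Braking time = v/a = 26.3754 / 5.390 = 4.893 s.
Total = 1.7 + 4.893 = 6.593 s.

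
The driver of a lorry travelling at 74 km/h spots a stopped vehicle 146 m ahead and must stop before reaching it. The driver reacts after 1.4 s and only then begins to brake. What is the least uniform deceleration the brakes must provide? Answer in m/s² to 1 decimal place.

Required deceleration ≈ 1.8 m/s²

74 km/h ÷ 3.6 = 20.5556 m/s.
Distance covered during reaction = 20.5556 × 1.4 = 28.778 m.
Distance available for braking: 146 − 28.778 = 117.222 m.
v² = 2a·d ⇒ a = v²/(2d) = 20.5556² / (2 × 117.222) = 422.533 / 234.444 = 1.8023 m/s².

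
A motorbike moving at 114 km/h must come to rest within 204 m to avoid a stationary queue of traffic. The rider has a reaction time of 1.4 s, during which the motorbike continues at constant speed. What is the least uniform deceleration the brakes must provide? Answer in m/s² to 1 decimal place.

Required deceleration ≈ 3.1 m/s²

114 km/h ÷ 3.6 = 31.6667 m/s.
Distance covered during reaction = 31.6667 × 1.4 = 44.333 m.
Distance available for braking: 204 − 44.333 = 159.667 m.
v² = 2a·d ⇒ a = v²/(2d) = 31.6667² / (2 × 159.667) = 1002.780 / 319.334 = 3.1402 m/s².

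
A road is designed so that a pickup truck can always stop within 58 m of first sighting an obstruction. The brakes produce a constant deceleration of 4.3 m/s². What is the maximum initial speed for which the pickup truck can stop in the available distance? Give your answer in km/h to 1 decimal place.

Maximum speed ≈ 80.4 km/h

v²/(2a) = d ⇒ v = √(2 × 4.300 × 58) = √498.80 = 22.3338 m/s.
22.3338 m/s × 3.6 = 80.402 km/h.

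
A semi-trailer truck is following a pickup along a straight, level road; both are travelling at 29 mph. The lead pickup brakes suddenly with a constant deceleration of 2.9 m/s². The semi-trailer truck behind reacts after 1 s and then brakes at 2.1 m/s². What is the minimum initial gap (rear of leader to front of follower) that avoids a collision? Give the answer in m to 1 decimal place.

29 mph × 0.44704 = 12.9642 m/s.
Leader travels v²/(2a_L) = 168.070 / 5.800 = 28.978 m before stopping.
Follower covers v·t_r = 12.9642 × 1 = 12.964 m while reacting, then v²/(2a_F) = 168.070 / 4.200 = 40.017 m while braking, for a total of 12.964 + 40.017 = 52.981 m.
Since a_F ≤ a_L and the follower starts braking later, the follower is never slower than the leader, so the closest approach is when both have stopped.
Minimum gap = 52.981 − 28.978 = 24.003 m.

Minimum gap ≈ 24.0 m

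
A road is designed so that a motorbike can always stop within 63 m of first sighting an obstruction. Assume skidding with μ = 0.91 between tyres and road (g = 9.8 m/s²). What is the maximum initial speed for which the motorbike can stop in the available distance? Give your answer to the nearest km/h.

Maximum speed ≈ 121 km/h

a = μg = 0.91 × 9.8 = 8.918 m/s².
v²/(2a) = d ⇒ v = √(2 × 8.918 × 63) = √1123.67 = 33.5212 m/s.
33.5212 m/s × 3.6 = 120.676 km/h.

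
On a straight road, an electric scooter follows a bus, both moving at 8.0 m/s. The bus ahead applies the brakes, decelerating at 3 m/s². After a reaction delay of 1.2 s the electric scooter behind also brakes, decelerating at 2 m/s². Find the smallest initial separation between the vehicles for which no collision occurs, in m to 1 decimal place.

Leader travels v²/(2a_L) = 64.000 / 6.000 = 10.667 m before stopping.
Follower covers v·t_r = 8.0000 × 1.2 = 9.600 m while reacting, then v²/(2a_F) = 64.000 / 4.000 = 16.000 m while braking, for a total of 9.600 + 16.000 = 25.600 m.
Since a_F ≤ a_L and the follower starts braking later, the follower is never slower than the leader, so the closest approach is when both have stopped.
Minimum gap = 25.600 − 10.667 = 14.933 m.

Minimum gap ≈ 14.9 m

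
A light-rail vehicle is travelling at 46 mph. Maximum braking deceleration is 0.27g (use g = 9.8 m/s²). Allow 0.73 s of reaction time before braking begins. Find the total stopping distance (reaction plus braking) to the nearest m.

Total stopping distance ≈ 95 m

46 mph × 0.44704 = 20.5638 m/s.
a = 0.27 × 9.8 = 2.646 m/s².
Reaction distance = v·t_r = 20.5638 × 0.73 = 15.012 m.
Braking distance = v²/(2a) = 20.5638² / (2 × 2.646) = 422.870 / 5.292 = 79.907 m.
Total = 15.012 + 79.907 = 94.919 m.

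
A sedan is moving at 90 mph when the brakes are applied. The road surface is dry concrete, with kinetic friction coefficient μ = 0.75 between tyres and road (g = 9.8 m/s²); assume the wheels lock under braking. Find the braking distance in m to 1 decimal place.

90 mph × 0.44704 = 40.2336 m/s.
a = μg = 0.75 × 9.8 = 7.350 m/s².
Braking distance = v²/(2a) = 40.2336² / (2 × 7.350) = 1618.743 / 14.700 = 110.119 m.

Braking distance ≈ 110.1 m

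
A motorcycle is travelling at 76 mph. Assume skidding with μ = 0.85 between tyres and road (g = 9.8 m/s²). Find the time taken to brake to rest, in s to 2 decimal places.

76 mph × 0.44704 = 33.9750 m/s.
a = μg = 0.85 × 9.8 = 8.330 m/s².
Braking time = v/a = 33.9750 / 8.330 = 4.079 s.

Braking time ≈ 4.08 s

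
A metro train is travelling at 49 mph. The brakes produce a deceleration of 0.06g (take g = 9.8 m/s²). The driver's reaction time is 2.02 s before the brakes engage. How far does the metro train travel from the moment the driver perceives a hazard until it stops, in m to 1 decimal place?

49 mph × 0.44704 = 21.9050 m/s.
a = 0.06 × 9.8 = 0.588 m/s².
Reaction distance = v·t_r = 21.9050 × 2.02 = 44.248 m.
Braking distance = v²/(2a) = 21.9050² / (2 × 0.588) = 479.829 / 1.176 = 408.018 m.
Total = 44.248 + 408.018 = 452.266 m.

Total stopping distance ≈ 452.3 m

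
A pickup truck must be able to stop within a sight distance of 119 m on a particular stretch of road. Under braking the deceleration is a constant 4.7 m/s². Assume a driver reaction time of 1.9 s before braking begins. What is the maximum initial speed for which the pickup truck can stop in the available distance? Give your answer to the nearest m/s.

Maximum speed ≈ 26 m/s

Stopping distance: v·t_r + v²/(2a) = 119 with t_r = 1.9 s and a = 4.700 m/s².
So v² + 17.860 v − 1118.60 = 0.
Positive root: v = −a·t_r + √((a·t_r)² + 2a·d) = −8.930 + √(79.745 + 1118.60) = 25.6871 m/s.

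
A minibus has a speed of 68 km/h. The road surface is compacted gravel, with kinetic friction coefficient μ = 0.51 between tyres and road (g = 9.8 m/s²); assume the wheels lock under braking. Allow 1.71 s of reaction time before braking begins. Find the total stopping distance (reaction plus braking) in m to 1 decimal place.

68 km/h ÷ 3.6 = 18.8889 m/s.
a = μg = 0.51 × 9.8 = 4.998 m/s².
Reaction distance = v·t_r = 18.8889 × 1.71 = 32.300 m.
Braking distance = v²/(2a) = 18.8889² / (2 × 4.998) = 356.791 / 9.996 = 35.693 m.
Total = 32.300 + 35.693 = 67.993 m.

Total stopping distance ≈ 68.0 m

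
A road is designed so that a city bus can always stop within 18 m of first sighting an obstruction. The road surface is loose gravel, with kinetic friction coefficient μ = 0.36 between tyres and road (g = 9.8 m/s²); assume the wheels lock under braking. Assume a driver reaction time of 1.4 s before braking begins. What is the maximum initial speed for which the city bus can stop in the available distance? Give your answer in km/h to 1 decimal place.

a = μg = 0.36 × 9.8 = 3.528 m/s².
Stopping distance: v·t_r + v²/(2a) = 18 with t_r = 1.4 s and a = 3.528 m/s².
So v² + 9.878 v − 127.01 = 0.
Positive root: v = −a·t_r + √((a·t_r)² + 2a·d) = −4.939 + √(24.394 + 127.01) = 7.3656 m/s.
7.3656 m/s × 3.6 = 26.516 km/h.

Maximum speed ≈ 26.5 km/h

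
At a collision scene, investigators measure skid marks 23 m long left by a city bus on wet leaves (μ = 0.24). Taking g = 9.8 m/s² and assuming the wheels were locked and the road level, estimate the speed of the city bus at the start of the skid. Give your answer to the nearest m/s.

Deceleration a = μg = 0.24 × 9.8 = 2.352 m/s².
v = √(2a·d) = √(2 × 2.352 × 23) = √108.192 = 10.4015 m/s.

Initial speed ≈ 10 m/s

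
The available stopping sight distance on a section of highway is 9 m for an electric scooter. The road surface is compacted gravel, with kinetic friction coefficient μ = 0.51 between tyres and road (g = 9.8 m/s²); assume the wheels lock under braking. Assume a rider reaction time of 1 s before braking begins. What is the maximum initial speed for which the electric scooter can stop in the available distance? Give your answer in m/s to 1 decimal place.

Maximum speed ≈ 5.7 m/s

a = μg = 0.51 × 9.8 = 4.998 m/s².
Stopping distance: v·t_r + v²/(2a) = 9 with t_r = 1 s and a = 4.998 m/s².
So v² + 9.996 v − 89.96 = 0.
Positive root: v = −a·t_r + √((a·t_r)² + 2a·d) = −4.998 + √(24.980 + 89.96) = 5.7230 m/s.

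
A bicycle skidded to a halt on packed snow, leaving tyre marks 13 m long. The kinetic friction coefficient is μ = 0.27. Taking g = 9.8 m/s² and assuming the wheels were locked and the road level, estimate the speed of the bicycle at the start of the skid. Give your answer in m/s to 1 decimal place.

Deceleration a = μg = 0.27 × 9.8 = 2.646 m/s².
v = √(2a·d) = √(2 × 2.646 × 13) = √68.796 = 8.2943 m/s.

Initial speed ≈ 8.3 m/s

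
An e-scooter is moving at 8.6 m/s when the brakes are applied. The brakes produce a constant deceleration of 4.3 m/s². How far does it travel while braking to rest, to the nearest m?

Braking distance ≈ 9 m

Braking distance = v²/(2a) = 8.6000² / (2 × 4.300) = 73.960 / 8.600 = 8.600 m.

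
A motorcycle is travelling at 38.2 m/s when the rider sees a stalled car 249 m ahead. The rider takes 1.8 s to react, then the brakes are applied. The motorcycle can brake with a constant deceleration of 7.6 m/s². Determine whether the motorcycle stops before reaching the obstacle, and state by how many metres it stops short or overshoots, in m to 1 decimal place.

Reaction distance = 38.2000 × 1.8 = 68.760 m.
Braking distance = v²/(2a) = 1459.240 / 15.200 = 96.003 m.
Total stopping distance = 68.760 + 96.003 = 164.763 m, vs 249 m available — it stops with 249 − 164.763 = 84.237 m to spare.

Yes — it stops 84.2 m short of the obstacle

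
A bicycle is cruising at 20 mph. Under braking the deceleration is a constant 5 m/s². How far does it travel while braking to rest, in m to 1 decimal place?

Braking distance ≈ 8.0 m

20 mph × 0.44704 = 8.9408 m/s.
Braking distance = v²/(2a) = 8.9408² / (2 × 5.000) = 79.938 / 10.000 = 7.994 m.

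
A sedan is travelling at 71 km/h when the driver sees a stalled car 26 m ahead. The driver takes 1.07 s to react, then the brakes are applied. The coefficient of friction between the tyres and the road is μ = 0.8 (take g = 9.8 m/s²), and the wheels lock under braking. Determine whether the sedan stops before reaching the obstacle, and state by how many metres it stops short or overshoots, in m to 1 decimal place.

71 km/h ÷ 3.6 = 19.7222 m/s.
a = μg = 0.8 × 9.8 = 7.840 m/s².
Reaction distance = 19.7222 × 1.07 = 21.103 m.
Braking distance = v²/(2a) = 388.965 / 15.680 = 24.806 m.
Total stopping distance = 21.103 + 24.806 = 45.909 m, vs 26 m available — it cannot stop in time and overshoots by 45.909 − 26 = 19.909 m.

No — it overshoots by 19.9 m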